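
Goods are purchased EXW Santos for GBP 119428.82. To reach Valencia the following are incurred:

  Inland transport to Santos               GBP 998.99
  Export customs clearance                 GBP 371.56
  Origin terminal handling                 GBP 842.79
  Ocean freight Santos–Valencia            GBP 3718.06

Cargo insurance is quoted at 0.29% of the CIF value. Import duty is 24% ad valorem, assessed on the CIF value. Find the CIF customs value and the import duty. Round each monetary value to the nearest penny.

CIF value: GBP 125724.82; import duty: GBP 30173.96

Let C be the CIF value. C = EXW price + pre-shipment costs + freight + 0.29% × C
C − 0.29% × C = 119428.82 + 998.99 + 371.56 + 842.79 + 3718.06
0.9971 × C = 125360.22
C = 125360.22 / 0.9971 = 125724.82
Insurance premium = 0.29% × 125724.82 = 364.60
Import duty = 125724.82 × 24% = 30173.96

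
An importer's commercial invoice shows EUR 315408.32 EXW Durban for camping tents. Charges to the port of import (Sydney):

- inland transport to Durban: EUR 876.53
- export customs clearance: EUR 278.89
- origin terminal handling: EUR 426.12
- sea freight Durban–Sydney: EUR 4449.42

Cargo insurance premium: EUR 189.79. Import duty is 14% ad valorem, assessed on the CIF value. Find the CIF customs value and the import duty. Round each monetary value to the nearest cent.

CIF = EXW price + pre-shipment costs + freight + insurance
CIF = 315408.32 + 876.53 + 278.89 + 426.12 + 4449.42 + 189.79 = 321629.07
Import duty = 321629.07 × 14% = 45028.07

CIF value: EUR 321629.07; import duty: EUR 45028.07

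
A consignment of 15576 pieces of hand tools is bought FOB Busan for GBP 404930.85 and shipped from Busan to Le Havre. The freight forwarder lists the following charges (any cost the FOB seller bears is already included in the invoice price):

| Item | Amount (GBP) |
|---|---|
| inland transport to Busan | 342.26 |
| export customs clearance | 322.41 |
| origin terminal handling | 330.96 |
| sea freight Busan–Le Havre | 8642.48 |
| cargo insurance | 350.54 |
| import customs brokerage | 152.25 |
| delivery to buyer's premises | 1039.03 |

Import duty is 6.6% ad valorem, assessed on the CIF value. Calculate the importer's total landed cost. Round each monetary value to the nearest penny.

FOB: the seller bears costs until goods are on board at the origin port; the buyer bears freight, insurance and all costs thereafter.
Already in the invoice (seller's account under FOB): inland to port, export clearance, origin terminal — exclude.
CIF value = FOB price + freight + insurance = 404930.85 + 8642.48 + 350.54 = 413923.87
Import duty = 413923.87 × 6.6% = 27318.98
Buyer bears: freight 8642.48 + insurance 350.54 + brokerage 152.25 + delivery 1039.03 + duty 27318.98 = 37503.28
Landed cost = invoice 404930.85 + 37503.28 = 442434.13

Total landed cost: GBP 442434.13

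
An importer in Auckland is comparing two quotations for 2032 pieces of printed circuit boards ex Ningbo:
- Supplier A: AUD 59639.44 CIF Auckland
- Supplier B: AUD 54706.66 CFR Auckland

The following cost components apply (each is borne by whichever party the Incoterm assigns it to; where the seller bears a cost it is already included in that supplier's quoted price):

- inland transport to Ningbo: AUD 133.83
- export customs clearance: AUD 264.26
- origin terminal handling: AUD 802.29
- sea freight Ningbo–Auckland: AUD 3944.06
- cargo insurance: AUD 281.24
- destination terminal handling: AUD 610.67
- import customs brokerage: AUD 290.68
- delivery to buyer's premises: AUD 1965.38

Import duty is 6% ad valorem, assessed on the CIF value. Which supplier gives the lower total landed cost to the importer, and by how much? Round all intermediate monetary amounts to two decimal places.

Supplier A (CIF):
The CIF price already equals the CIF value: 59639.44
Import duty = 59639.44 × 6% = 3578.37
Buyer bears (A): 610.67 + 290.68 + 1965.38 = 2866.73
Landed cost (A) = invoice 59639.44 + 2866.73 + duty 3578.37 = 66084.54
Supplier B (CFR):
CIF value = CFR price + insurance = 54706.66 + 281.24 = 54987.90
Import duty = 54987.90 × 6% = 3299.27
Buyer bears (B): 281.24 + 610.67 + 290.68 + 1965.38 = 3147.97
Landed cost (B) = invoice 54706.66 + 3147.97 + duty 3299.27 = 61153.90
Difference = |66084.54 − 61153.90| = 4930.64

Supplier B is cheaper by AUD 4930.64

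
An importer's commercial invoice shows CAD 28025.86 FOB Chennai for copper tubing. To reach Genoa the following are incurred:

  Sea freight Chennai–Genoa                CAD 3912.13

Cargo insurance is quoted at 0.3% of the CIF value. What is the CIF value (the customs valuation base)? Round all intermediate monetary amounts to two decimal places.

CIF value: CAD 32034.09

Let C be the CIF value. C = FOB price + freight + 0.3% × C
C − 0.3% × C = 28025.86 + 3912.13
0.997 × C = 31937.99
C = 31937.99 / 0.997 = 32034.09
Insurance premium = 0.3% × 32034.09 = 96.10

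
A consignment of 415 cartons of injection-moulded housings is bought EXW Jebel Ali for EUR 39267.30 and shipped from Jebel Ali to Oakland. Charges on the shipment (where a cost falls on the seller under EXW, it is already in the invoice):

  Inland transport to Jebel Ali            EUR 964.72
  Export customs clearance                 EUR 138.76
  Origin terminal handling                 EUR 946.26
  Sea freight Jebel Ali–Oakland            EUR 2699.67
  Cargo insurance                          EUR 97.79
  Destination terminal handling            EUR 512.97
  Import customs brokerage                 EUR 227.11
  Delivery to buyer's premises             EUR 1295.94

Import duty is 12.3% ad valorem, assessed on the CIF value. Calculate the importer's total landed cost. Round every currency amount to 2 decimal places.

EXW: the seller makes goods available at their premises; the buyer bears all onward costs.
CIF value = EXW price + inland to port + export clearance + origin terminal + freight + insurance = 39267.30 + 964.72 + 138.76 + 946.26 + 2699.67 + 97.79 = 44114.50
Import duty = 44114.50 × 12.3% = 5426.08
Buyer bears: inland to port 964.72 + export clearance 138.76 + origin terminal 946.26 + freight 2699.67 + insurance 97.79 + destination terminal 512.97 + brokerage 227.11 + delivery 1295.94 + duty 5426.08 = 12309.30
Landed cost = invoice 39267.30 + 12309.30 = 51576.60

Total landed cost: EUR 51576.60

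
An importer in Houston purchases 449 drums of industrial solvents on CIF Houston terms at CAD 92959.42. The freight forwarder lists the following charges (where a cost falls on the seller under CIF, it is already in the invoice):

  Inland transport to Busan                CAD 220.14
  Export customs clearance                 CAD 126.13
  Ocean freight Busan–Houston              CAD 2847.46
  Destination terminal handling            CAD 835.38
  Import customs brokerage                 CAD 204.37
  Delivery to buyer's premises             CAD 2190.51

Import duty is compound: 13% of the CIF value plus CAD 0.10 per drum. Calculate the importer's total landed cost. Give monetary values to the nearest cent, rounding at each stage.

CIF: the seller pays costs through ocean freight and marine insurance to the destination port.
Already in the invoice (seller's account under CIF): inland to port, export clearance, freight — exclude.
The CIF price already equals the CIF value: 92959.42
Ad valorem component: 92959.42 × 13% = 12084.72
Specific component: 449 × 0.10 = 44.90
Import duty = 12084.72 + 44.90 = 12129.62
Buyer bears: destination terminal 835.38 + brokerage 204.37 + delivery 2190.51 + duty 12129.62 = 15359.88
Landed cost = invoice 92959.42 + 15359.88 = 108319.30

Total landed cost: CAD 108319.30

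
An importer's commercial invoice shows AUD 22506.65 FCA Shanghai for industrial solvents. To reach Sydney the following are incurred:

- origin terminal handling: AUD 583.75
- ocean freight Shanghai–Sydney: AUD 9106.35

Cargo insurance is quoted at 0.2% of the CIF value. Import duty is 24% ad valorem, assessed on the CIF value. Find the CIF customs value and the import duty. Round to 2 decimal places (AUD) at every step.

CIF value: AUD 32261.27; import duty: AUD 7742.70

Let C be the CIF value. C = FCA price + pre-shipment costs + freight + 0.2% × C
C − 0.2% × C = 22506.65 + 583.75 + 9106.35
0.998 × C = 32196.75
C = 32196.75 / 0.998 = 32261.27
Insurance premium = 0.2% × 32261.27 = 64.52
Import duty = 32261.27 × 24% = 7742.70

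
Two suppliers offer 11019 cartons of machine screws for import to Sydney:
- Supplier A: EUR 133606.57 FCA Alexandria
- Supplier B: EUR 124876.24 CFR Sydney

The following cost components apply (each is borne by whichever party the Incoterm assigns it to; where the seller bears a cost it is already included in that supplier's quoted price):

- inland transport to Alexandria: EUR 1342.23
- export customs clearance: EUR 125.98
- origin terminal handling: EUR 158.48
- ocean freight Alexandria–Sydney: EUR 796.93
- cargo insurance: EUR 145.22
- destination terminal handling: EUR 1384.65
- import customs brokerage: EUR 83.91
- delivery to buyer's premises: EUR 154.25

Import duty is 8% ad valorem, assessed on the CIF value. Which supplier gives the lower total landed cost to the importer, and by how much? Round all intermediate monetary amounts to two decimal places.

Supplier B is cheaper by EUR 10460.60

Supplier A (FCA):
CIF value = FCA price + origin terminal + freight + insurance = 133606.57 + 158.48 + 796.93 + 145.22 = 134707.20
Import duty = 134707.20 × 8% = 10776.58
Buyer bears (A): 158.48 + 796.93 + 145.22 + 1384.65 + 83.91 + 154.25 = 2723.44
Landed cost (A) = invoice 133606.57 + 2723.44 + duty 10776.58 = 147106.59
Supplier B (CFR):
CIF value = CFR price + insurance = 124876.24 + 145.22 = 125021.46
Import duty = 125021.46 × 8% = 10001.72
Buyer bears (B): 145.22 + 1384.65 + 83.91 + 154.25 = 1768.03
Landed cost (B) = invoice 124876.24 + 1768.03 + duty 10001.72 = 136645.99
Difference = |147106.59 − 136645.99| = 10460.60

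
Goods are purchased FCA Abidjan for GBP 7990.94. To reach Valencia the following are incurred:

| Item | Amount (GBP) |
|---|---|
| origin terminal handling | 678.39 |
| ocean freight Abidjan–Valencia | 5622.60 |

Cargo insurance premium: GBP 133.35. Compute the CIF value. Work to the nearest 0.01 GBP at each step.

CIF = FCA price + pre-shipment costs + freight + insurance
CIF = 7990.94 + 678.39 + 5622.60 + 133.35 = 14425.28

CIF value: GBP 14425.28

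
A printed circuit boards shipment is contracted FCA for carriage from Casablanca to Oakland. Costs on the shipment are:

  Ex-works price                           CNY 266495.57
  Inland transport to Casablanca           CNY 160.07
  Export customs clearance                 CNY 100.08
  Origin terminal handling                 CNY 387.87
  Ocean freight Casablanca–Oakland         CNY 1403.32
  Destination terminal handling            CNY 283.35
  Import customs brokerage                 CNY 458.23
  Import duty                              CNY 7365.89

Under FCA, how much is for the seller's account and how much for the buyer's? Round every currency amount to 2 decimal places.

FCA: the seller delivers export-cleared goods to the carrier; the buyer bears costs from that point.
Seller's account: goods 266495.57 + inland to port 160.07 + export clearance 100.08 = 266755.72
Buyer's account: origin terminal 387.87 + freight 1403.32 + destination terminal 283.35 + brokerage 458.23 + duty 7365.89 = 9898.66

Seller: CNY 266755.72; buyer: CNY 9898.66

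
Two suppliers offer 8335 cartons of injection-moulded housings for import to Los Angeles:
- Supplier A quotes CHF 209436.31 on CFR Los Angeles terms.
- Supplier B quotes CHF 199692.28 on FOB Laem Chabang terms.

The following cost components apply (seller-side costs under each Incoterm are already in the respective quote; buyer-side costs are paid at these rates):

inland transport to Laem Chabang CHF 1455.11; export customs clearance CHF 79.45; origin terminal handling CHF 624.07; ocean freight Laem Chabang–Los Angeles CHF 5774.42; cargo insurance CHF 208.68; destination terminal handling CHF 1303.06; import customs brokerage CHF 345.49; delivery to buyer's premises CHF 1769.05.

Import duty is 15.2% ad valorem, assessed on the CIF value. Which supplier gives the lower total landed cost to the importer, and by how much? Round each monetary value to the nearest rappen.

Supplier B is cheaper by CHF 4572.99

Supplier A (CFR):
CIF value = CFR price + insurance = 209436.31 + 208.68 = 209644.99
Import duty = 209644.99 × 15.2% = 31866.04
Buyer bears (A): 208.68 + 1303.06 + 345.49 + 1769.05 = 3626.28
Landed cost (A) = invoice 209436.31 + 3626.28 + duty 31866.04 = 244928.63
Supplier B (FOB):
CIF value = FOB price + freight + insurance = 199692.28 + 5774.42 + 208.68 = 205675.38
Import duty = 205675.38 × 15.2% = 31262.66
Buyer bears (B): 5774.42 + 208.68 + 1303.06 + 345.49 + 1769.05 = 9400.70
Landed cost (B) = invoice 199692.28 + 9400.70 + duty 31262.66 = 240355.64
Difference = |244928.63 − 240355.64| = 4572.99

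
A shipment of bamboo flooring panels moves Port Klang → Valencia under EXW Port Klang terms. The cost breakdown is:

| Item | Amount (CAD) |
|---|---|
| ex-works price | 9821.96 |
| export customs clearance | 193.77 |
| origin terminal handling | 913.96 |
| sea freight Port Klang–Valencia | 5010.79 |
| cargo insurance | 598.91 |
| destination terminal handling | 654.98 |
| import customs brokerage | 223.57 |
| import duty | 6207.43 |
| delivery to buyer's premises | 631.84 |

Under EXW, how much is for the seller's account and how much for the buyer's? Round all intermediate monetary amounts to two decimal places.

Seller: CAD 9821.96; buyer: CAD 14435.25

EXW: the seller makes goods available at their premises; the buyer bears all onward costs.
Seller's account: goods 9821.96 = 9821.96
Buyer's account: export clearance 193.77 + origin terminal 913.96 + freight 5010.79 + insurance 598.91 + destination terminal 654.98 + brokerage 223.57 + duty 6207.43 + delivery 631.84 = 14435.25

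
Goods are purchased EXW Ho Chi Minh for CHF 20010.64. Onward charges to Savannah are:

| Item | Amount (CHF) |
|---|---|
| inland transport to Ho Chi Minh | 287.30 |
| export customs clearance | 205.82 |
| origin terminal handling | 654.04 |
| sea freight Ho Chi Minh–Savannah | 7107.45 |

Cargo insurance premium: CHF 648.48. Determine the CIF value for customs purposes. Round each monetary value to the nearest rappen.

CIF = EXW price + pre-shipment costs + freight + insurance
CIF = 20010.64 + 287.30 + 205.82 + 654.04 + 7107.45 + 648.48 = 28913.73

CIF value: CHF 28913.73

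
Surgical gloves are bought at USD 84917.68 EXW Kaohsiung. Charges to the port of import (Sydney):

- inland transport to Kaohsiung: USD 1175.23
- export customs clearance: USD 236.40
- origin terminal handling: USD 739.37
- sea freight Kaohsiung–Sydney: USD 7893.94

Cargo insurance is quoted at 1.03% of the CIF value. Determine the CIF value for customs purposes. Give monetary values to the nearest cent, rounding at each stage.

Let C be the CIF value. C = EXW price + pre-shipment costs + freight + 1.03% × C
C − 1.03% × C = 84917.68 + 1175.23 + 236.40 + 739.37 + 7893.94
0.9897 × C = 94962.62
C = 94962.62 / 0.9897 = 95950.91
Insurance premium = 1.03% × 95950.91 = 988.29

CIF value: USD 95950.91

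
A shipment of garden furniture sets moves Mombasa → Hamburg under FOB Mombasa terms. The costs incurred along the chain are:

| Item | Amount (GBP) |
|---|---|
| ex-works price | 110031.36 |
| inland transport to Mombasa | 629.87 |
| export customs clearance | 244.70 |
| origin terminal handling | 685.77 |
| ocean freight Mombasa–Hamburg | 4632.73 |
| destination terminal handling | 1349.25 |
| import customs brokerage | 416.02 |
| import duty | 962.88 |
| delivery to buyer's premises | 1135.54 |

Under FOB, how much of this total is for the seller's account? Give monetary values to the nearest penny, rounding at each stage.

Seller's account: GBP 111591.70

FOB: the seller bears costs until goods are on board at the origin port; the buyer bears freight, insurance and all costs thereafter.
Seller's account: goods 110031.36 + inland to port 629.87 + export clearance 244.70 + origin terminal 685.77 = 111591.70
Buyer's account: freight 4632.73 + destination terminal 1349.25 + brokerage 416.02 + duty 962.88 + delivery 1135.54 = 8496.42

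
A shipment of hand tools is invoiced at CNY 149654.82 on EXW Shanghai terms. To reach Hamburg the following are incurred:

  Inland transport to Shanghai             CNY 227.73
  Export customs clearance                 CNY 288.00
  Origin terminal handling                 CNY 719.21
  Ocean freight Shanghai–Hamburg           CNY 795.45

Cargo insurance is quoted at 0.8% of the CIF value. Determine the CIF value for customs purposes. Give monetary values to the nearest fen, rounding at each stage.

Let C be the CIF value. C = EXW price + pre-shipment costs + freight + 0.8% × C
C − 0.8% × C = 149654.82 + 227.73 + 288.00 + 719.21 + 795.45
0.992 × C = 151685.21
C = 151685.21 / 0.992 = 152908.48
Insurance premium = 0.8% × 152908.48 = 1223.27

CIF value: CNY 152908.48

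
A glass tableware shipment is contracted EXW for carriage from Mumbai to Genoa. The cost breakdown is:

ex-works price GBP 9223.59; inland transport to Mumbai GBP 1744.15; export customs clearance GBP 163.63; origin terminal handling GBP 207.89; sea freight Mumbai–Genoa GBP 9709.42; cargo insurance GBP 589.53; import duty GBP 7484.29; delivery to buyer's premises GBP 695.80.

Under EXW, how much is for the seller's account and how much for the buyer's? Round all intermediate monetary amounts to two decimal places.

EXW: the seller makes goods available at their premises; the buyer bears all onward costs.
Seller's account: goods 9223.59 = 9223.59
Buyer's account: inland to port 1744.15 + export clearance 163.63 + origin terminal 207.89 + freight 9709.42 + insurance 589.53 + duty 7484.29 + delivery 695.80 = 20594.71

Seller: GBP 9223.59; buyer: GBP 20594.71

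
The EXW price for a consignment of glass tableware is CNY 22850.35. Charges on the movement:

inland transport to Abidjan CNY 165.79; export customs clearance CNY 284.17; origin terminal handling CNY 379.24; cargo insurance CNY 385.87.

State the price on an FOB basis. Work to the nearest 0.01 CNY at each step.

FOB price: CNY 23679.55

Not relevant to the conversion: insurance — on the buyer under both terms; not part of either seller's price.
From EXW to FOB, the seller additionally bears: inland to port, export clearance, origin terminal.
FOB price = 22850.35 + 165.79 + 284.17 + 379.24 = 23679.55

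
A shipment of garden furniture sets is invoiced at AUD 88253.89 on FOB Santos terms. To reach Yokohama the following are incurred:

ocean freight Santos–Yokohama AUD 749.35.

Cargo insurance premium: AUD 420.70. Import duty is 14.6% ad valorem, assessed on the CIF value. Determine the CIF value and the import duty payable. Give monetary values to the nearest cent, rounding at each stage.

CIF value: AUD 89423.94; import duty: AUD 13055.90

CIF = FOB price + freight + insurance
CIF = 88253.89 + 749.35 + 420.70 = 89423.94
Import duty = 89423.94 × 14.6% = 13055.90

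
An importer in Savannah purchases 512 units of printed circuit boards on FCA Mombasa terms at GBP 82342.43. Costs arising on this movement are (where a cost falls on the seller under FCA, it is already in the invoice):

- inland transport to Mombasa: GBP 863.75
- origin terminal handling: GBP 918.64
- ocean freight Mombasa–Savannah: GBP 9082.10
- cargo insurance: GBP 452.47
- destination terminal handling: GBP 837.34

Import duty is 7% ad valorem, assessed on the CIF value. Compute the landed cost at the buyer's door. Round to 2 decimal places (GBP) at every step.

FCA: the seller delivers export-cleared goods to the carrier; the buyer bears costs from that point.
Already in the invoice (seller's account under FCA): inland to port — exclude.
CIF value = FCA price + origin terminal + freight + insurance = 82342.43 + 918.64 + 9082.10 + 452.47 = 92795.64
Import duty = 92795.64 × 7% = 6495.69
Buyer bears: origin terminal 918.64 + freight 9082.10 + insurance 452.47 + destination terminal 837.34 + duty 6495.69 = 17786.24
Landed cost = invoice 82342.43 + 17786.24 = 100128.67

Total landed cost: GBP 100128.67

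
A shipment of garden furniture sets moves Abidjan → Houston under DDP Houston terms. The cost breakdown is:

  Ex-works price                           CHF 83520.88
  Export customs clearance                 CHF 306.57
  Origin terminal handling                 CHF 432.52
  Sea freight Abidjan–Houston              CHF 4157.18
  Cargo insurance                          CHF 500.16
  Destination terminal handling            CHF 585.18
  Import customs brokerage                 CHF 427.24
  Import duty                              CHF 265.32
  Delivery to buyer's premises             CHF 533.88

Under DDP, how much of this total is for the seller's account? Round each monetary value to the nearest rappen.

Seller's account: CHF 90728.93

DDP: the seller bears all costs including import duty.
Seller's account: goods 83520.88 + export clearance 306.57 + origin terminal 432.52 + freight 4157.18 + insurance 500.16 + destination terminal 585.18 + brokerage 427.24 + duty 265.32 + delivery 533.88 = 90728.93
Buyer's account: 0.00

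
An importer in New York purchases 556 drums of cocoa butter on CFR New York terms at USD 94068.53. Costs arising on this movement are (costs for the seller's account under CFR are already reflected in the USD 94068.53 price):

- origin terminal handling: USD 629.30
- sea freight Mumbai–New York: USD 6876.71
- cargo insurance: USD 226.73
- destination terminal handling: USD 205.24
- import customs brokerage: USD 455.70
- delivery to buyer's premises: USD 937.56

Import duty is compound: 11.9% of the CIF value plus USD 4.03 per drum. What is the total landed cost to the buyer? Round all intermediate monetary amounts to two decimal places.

CFR: the seller pays costs through ocean freight to the destination port, but not insurance.
Already in the invoice (seller's account under CFR): origin terminal, freight — exclude.
CIF value = CFR price + insurance = 94068.53 + 226.73 = 94295.26
Ad valorem component: 94295.26 × 11.9% = 11221.14
Specific component: 556 × 4.03 = 2240.68
Import duty = 11221.14 + 2240.68 = 13461.82
Buyer bears: insurance 226.73 + destination terminal 205.24 + brokerage 455.70 + delivery 937.56 + duty 13461.82 = 15287.05
Landed cost = invoice 94068.53 + 15287.05 = 109355.58

Total landed cost: USD 109355.58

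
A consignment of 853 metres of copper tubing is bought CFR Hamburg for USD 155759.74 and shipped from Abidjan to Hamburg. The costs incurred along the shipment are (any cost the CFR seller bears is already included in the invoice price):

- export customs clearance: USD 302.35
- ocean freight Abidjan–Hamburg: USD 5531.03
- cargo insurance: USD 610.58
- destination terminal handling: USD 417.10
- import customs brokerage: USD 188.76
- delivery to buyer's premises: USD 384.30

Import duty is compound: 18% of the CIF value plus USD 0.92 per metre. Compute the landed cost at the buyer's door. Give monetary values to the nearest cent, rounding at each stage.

Total landed cost: USD 186291.90

CFR: the seller pays costs through ocean freight to the destination port, but not insurance.
Already in the invoice (seller's account under CFR): export clearance, freight — exclude.
CIF value = CFR price + insurance = 155759.74 + 610.58 = 156370.32
Ad valorem component: 156370.32 × 18% = 28146.66
Specific component: 853 × 0.92 = 784.76
Import duty = 28146.66 + 784.76 = 28931.42
Buyer bears: insurance 610.58 + destination terminal 417.10 + brokerage 188.76 + delivery 384.30 + duty 28931.42 = 30532.16
Landed cost = invoice 155759.74 + 30532.16 = 186291.90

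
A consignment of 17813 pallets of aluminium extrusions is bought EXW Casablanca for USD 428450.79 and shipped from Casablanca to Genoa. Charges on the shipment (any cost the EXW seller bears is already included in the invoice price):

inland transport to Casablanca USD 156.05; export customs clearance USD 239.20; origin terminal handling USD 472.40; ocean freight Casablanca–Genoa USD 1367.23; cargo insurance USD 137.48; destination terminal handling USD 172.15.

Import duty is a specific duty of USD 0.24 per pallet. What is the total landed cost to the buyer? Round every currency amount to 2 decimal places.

Total landed cost: USD 435270.42

EXW: the seller makes goods available at their premises; the buyer bears all onward costs.
CIF value = EXW price + inland to port + export clearance + origin terminal + freight + insurance = 428450.79 + 156.05 + 239.20 + 472.40 + 1367.23 + 137.48 = 430823.15
Import duty = 17813 × 0.24 = 4275.12
Buyer bears: inland to port 156.05 + export clearance 239.20 + origin terminal 472.40 + freight 1367.23 + insurance 137.48 + destination terminal 172.15 + duty 4275.12 = 6819.63
Landed cost = invoice 428450.79 + 6819.63 = 435270.42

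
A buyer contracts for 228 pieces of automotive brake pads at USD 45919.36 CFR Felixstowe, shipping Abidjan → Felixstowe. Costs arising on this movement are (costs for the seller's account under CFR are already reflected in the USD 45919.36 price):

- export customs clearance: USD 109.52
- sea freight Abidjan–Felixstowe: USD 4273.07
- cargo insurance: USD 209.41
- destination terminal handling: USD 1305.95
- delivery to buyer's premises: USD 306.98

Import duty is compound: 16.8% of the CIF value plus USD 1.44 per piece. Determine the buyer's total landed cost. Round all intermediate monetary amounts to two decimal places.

CFR: the seller pays costs through ocean freight to the destination port, but not insurance.
Already in the invoice (seller's account under CFR): export clearance, freight — exclude.
CIF value = CFR price + insurance = 45919.36 + 209.41 = 46128.77
Ad valorem component: 46128.77 × 16.8% = 7749.63
Specific component: 228 × 1.44 = 328.32
Import duty = 7749.63 + 328.32 = 8077.95
Buyer bears: insurance 209.41 + destination terminal 1305.95 + delivery 306.98 + duty 8077.95 = 9900.29
Landed cost = invoice 45919.36 + 9900.29 = 55819.65

Total landed cost: USD 55819.65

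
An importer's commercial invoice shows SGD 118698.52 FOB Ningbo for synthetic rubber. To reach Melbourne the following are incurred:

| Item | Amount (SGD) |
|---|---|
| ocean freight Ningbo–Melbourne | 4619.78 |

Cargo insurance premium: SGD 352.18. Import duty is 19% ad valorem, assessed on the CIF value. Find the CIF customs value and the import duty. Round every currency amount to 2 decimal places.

CIF = FOB price + freight + insurance
CIF = 118698.52 + 4619.78 + 352.18 = 123670.48
Import duty = 123670.48 × 19% = 23497.39

CIF value: SGD 123670.48; import duty: SGD 23497.39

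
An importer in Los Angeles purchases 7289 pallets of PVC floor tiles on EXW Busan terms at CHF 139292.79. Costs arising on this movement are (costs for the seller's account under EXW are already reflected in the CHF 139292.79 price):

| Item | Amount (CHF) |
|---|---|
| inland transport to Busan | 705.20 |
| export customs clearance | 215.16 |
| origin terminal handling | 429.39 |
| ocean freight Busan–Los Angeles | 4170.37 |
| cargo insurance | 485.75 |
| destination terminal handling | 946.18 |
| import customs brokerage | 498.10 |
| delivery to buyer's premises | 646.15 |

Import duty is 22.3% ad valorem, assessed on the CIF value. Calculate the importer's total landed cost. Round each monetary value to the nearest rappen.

EXW: the seller makes goods available at their premises; the buyer bears all onward costs.
CIF value = EXW price + inland to port + export clearance + origin terminal + freight + insurance = 139292.79 + 705.20 + 215.16 + 429.39 + 4170.37 + 485.75 = 145298.66
Import duty = 145298.66 × 22.3% = 32401.60
Buyer bears: inland to port 705.20 + export clearance 215.16 + origin terminal 429.39 + freight 4170.37 + insurance 485.75 + destination terminal 946.18 + brokerage 498.10 + delivery 646.15 + duty 32401.60 = 40497.90
Landed cost = invoice 139292.79 + 40497.90 = 179790.69

Total landed cost: CHF 179790.69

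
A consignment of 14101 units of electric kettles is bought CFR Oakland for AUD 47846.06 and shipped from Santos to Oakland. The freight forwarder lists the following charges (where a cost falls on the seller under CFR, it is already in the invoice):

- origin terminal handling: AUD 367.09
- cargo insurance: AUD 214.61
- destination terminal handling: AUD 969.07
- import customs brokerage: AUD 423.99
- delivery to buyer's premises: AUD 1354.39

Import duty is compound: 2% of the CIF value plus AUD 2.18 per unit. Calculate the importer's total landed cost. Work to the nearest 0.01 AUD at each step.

CFR: the seller pays costs through ocean freight to the destination port, but not insurance.
Already in the invoice (seller's account under CFR): origin terminal — exclude.
CIF value = CFR price + insurance = 47846.06 + 214.61 = 48060.67
Ad valorem component: 48060.67 × 2% = 961.21
Specific component: 14101 × 2.18 = 30740.18
Import duty = 961.21 + 30740.18 = 31701.39
Buyer bears: insurance 214.61 + destination terminal 969.07 + brokerage 423.99 + delivery 1354.39 + duty 31701.39 = 34663.45
Landed cost = invoice 47846.06 + 34663.45 = 82509.51

Total landed cost: AUD 82509.51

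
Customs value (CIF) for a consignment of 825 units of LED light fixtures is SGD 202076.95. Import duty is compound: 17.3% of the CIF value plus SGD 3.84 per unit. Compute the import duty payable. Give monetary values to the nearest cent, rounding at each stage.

Ad valorem component: 202076.95 × 17.3% = 34959.31
Specific component: 825 × 3.84 = 3168.00
Import duty = 34959.31 + 3168.00 = 38127.31

Import duty: SGD 38127.31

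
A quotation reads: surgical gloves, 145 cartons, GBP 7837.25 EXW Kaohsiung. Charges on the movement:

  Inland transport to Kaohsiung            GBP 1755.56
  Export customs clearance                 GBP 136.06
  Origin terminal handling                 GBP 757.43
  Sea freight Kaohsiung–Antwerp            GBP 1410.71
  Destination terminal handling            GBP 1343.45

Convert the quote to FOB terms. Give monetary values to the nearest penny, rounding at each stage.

Not relevant to the conversion: destination terminal, freight — on the buyer under both terms; not part of either seller's price.
From EXW to FOB, the seller additionally bears: inland to port, export clearance, origin terminal.
FOB price = 7837.25 + 1755.56 + 136.06 + 757.43 = 10486.30

FOB price: GBP 10486.30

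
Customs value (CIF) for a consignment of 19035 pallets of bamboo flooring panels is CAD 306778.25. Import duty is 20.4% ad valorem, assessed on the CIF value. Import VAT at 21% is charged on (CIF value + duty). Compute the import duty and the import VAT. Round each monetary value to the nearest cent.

Import duty: CAD 62582.76; import VAT: CAD 77565.81

Import duty = 306778.25 × 20.4% = 62582.76
VAT base = CIF + duty = 306778.25 + 62582.76 = 369361.01
Import VAT = 369361.01 × 21% = 77565.81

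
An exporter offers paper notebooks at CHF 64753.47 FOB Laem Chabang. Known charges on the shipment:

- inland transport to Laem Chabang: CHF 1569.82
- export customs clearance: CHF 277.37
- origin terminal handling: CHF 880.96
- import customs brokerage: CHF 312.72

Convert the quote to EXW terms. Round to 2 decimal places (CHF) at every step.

Not relevant to the conversion: brokerage — on the buyer under both terms; not part of either seller's price.
From FOB to EXW, the seller no longer bears: inland to port, export clearance, origin terminal.
EXW price = 64753.47 − 1569.82 − 277.37 − 880.96 = 62025.32

EXW price: CHF 62025.32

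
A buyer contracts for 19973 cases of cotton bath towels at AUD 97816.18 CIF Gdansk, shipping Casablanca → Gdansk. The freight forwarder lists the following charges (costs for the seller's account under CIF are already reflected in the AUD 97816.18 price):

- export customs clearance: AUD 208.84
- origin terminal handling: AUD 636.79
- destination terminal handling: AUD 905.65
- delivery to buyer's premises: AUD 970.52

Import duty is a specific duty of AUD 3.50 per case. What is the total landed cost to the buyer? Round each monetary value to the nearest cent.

Total landed cost: AUD 169597.85

CIF: the seller pays costs through ocean freight and marine insurance to the destination port.
Already in the invoice (seller's account under CIF): export clearance, origin terminal — exclude.
The CIF price already equals the CIF value: 97816.18
Import duty = 19973 × 3.50 = 69905.50
Buyer bears: destination terminal 905.65 + delivery 970.52 + duty 69905.50 = 71781.67
Landed cost = invoice 97816.18 + 71781.67 = 169597.85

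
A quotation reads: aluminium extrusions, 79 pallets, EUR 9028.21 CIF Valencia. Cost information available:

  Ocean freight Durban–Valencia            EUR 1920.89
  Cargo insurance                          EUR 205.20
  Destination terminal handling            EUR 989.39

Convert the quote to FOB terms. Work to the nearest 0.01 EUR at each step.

FOB price: EUR 6902.12

Not relevant to the conversion: destination terminal — on the buyer under both terms; not part of either seller's price.
From CIF to FOB, the seller no longer bears: freight, insurance.
FOB price = 9028.21 − 1920.89 − 205.20 = 6902.12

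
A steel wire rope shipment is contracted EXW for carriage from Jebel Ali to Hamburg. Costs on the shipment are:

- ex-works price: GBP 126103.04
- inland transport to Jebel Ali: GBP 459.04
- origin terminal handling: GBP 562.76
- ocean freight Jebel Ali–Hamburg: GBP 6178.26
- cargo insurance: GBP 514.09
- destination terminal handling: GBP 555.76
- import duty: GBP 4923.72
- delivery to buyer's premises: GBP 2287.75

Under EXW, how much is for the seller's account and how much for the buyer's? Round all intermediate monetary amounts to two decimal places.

Seller: GBP 126103.04; buyer: GBP 15481.38

EXW: the seller makes goods available at their premises; the buyer bears all onward costs.
Seller's account: goods 126103.04 = 126103.04
Buyer's account: inland to port 459.04 + origin terminal 562.76 + freight 6178.26 + insurance 514.09 + destination terminal 555.76 + duty 4923.72 + delivery 2287.75 = 15481.38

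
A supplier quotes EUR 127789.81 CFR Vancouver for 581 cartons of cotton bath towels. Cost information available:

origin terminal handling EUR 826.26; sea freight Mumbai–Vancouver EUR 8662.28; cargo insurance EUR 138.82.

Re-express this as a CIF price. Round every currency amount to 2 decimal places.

CIF price: EUR 127928.63

Not relevant to the conversion: origin terminal, freight — on the seller under both CFR and CIF; already in the CFR price and stays in the CIF price.
From CFR to CIF, the seller additionally bears: insurance.
CIF price = 127789.81 + 138.82 = 127928.63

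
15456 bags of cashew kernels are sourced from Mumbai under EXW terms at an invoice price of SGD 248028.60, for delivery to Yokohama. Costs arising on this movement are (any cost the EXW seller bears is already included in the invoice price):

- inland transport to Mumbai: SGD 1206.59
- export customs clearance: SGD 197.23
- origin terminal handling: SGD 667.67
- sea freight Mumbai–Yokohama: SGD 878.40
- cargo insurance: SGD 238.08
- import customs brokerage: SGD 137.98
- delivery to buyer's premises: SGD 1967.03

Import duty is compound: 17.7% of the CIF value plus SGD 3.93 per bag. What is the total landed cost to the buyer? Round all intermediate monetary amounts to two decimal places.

Total landed cost: SGD 358528.99

EXW: the seller makes goods available at their premises; the buyer bears all onward costs.
CIF value = EXW price + inland to port + export clearance + origin terminal + freight + insurance = 248028.60 + 1206.59 + 197.23 + 667.67 + 878.40 + 238.08 = 251216.57
Ad valorem component: 251216.57 × 17.7% = 44465.33
Specific component: 15456 × 3.93 = 60742.08
Import duty = 44465.33 + 60742.08 = 105207.41
Buyer bears: inland to port 1206.59 + export clearance 197.23 + origin terminal 667.67 + freight 878.40 + insurance 238.08 + brokerage 137.98 + delivery 1967.03 + duty 105207.41 = 110500.39
Landed cost = invoice 248028.60 + 110500.39 = 358528.99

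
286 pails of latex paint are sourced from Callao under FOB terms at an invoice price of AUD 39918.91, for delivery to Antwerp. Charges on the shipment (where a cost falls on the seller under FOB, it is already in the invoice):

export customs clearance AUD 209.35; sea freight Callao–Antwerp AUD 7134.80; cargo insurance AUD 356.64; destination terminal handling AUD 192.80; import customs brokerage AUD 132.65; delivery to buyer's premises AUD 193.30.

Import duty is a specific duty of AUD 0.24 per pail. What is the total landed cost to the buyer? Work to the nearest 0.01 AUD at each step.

Total landed cost: AUD 47997.74

FOB: the seller bears costs until goods are on board at the origin port; the buyer bears freight, insurance and all costs thereafter.
Already in the invoice (seller's account under FOB): export clearance — exclude.
CIF value = FOB price + freight + insurance = 39918.91 + 7134.80 + 356.64 = 47410.35
Import duty = 286 × 0.24 = 68.64
Buyer bears: freight 7134.80 + insurance 356.64 + destination terminal 192.80 + brokerage 132.65 + delivery 193.30 + duty 68.64 = 8078.83
Landed cost = invoice 39918.91 + 8078.83 = 47997.74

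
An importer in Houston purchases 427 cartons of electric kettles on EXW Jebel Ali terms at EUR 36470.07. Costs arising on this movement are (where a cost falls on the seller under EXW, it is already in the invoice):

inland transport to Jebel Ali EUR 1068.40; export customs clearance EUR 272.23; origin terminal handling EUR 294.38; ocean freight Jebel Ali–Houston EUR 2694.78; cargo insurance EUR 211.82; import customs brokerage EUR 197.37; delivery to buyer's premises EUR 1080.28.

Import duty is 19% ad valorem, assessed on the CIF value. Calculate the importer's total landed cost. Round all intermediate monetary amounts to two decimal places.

EXW: the seller makes goods available at their premises; the buyer bears all onward costs.
CIF value = EXW price + inland to port + export clearance + origin terminal + freight + insurance = 36470.07 + 1068.40 + 272.23 + 294.38 + 2694.78 + 211.82 = 41011.68
Import duty = 41011.68 × 19% = 7792.22
Buyer bears: inland to port 1068.40 + export clearance 272.23 + origin terminal 294.38 + freight 2694.78 + insurance 211.82 + brokerage 197.37 + delivery 1080.28 + duty 7792.22 = 13611.48
Landed cost = invoice 36470.07 + 13611.48 = 50081.55

Total landed cost: EUR 50081.55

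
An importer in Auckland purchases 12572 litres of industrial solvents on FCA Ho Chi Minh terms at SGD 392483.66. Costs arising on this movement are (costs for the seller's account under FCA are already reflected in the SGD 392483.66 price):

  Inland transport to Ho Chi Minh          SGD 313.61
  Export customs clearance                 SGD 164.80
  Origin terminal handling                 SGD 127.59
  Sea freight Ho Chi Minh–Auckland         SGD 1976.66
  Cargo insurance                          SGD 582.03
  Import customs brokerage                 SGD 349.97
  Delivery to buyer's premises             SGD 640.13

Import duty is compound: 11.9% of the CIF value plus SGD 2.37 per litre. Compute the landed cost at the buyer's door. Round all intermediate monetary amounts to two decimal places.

Total landed cost: SGD 472980.90

FCA: the seller delivers export-cleared goods to the carrier; the buyer bears costs from that point.
Already in the invoice (seller's account under FCA): inland to port, export clearance — exclude.
CIF value = FCA price + origin terminal + freight + insurance = 392483.66 + 127.59 + 1976.66 + 582.03 = 395169.94
Ad valorem component: 395169.94 × 11.9% = 47025.22
Specific component: 12572 × 2.37 = 29795.64
Import duty = 47025.22 + 29795.64 = 76820.86
Buyer bears: origin terminal 127.59 + freight 1976.66 + insurance 582.03 + brokerage 349.97 + delivery 640.13 + duty 76820.86 = 80497.24
Landed cost = invoice 392483.66 + 80497.24 = 472980.90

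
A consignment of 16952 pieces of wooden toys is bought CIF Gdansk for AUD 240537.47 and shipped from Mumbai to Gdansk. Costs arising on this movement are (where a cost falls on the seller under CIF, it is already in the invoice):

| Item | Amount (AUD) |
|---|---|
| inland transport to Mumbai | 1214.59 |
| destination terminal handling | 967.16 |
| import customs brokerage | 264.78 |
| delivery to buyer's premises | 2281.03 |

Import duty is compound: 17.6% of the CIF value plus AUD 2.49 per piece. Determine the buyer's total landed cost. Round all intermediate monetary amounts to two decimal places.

CIF: the seller pays costs through ocean freight and marine insurance to the destination port.
Already in the invoice (seller's account under CIF): inland to port — exclude.
The CIF price already equals the CIF value: 240537.47
Ad valorem component: 240537.47 × 17.6% = 42334.59
Specific component: 16952 × 2.49 = 42210.48
Import duty = 42334.59 + 42210.48 = 84545.07
Buyer bears: destination terminal 967.16 + brokerage 264.78 + delivery 2281.03 + duty 84545.07 = 88058.04
Landed cost = invoice 240537.47 + 88058.04 = 328595.51

Total landed cost: AUD 328595.51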